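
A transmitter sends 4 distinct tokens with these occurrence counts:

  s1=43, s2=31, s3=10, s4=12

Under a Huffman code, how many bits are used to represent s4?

Repeatedly merge the two smallest:
combine s3(10), s4(12) → 22
combine 22, s2(31) → 53
combine s1(43), 53 → 96
s4 sits 3 levels below the root, so its codeword is 3 bits.

3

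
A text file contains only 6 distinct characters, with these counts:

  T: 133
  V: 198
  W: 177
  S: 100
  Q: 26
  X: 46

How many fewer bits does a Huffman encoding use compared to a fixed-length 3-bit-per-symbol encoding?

Fixed-length: 3 bits × 680 symbols = 2040 bits.
Huffman merges:
combine Q(26), X(46) → 72
combine 72, S(100) → 172
combine T(133), 172 → 305
combine W(177), V(198) → 375
combine 305, 375 → 680
Huffman total = 72 + 172 + 305 + 375 + 680 = 1604 bits.
Saving = 2040 − 1604 = 436 bits.

436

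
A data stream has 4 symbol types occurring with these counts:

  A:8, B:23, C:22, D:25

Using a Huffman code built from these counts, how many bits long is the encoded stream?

156

Merge the two smallest weights repeatedly:
merge A(8) and C(22): 30
merge B(23) and D(25): 48
merge 30 and 48: 78
The encoded length is the sum of every internal node's weight: 30 + 48 + 78 = 156 bits.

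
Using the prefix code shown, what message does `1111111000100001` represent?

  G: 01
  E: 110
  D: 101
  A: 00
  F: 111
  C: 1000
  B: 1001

Read left to right; each codeword is recognised as soon as it completes (prefix code):
  111→F | 111→F | 1000→C | 1000→C | 01→G
Decoded message: FFCCG

FFCCG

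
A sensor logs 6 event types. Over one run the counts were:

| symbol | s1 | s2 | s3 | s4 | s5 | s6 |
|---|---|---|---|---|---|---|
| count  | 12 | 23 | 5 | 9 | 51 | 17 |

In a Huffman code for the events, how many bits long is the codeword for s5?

1

Huffman merges, smallest pair first:
s3(5) + s4(9) → 14
s1(12) + 14 → 26
s6(17) + s2(23) → 40
26 + 40 → 66
s5(51) + 66 → 117
s5 sits one level below the root: a 1-bit codeword.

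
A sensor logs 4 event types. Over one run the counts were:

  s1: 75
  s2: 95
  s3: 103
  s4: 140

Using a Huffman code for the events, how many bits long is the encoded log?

826

Merge the two smallest weights repeatedly:
combine s1(75), s2(95) → 170
combine s3(103), s4(140) → 243
combine 170, 243 → 413
Total encoded bits = sum of merged weights = 170 + 243 + 413 = 826.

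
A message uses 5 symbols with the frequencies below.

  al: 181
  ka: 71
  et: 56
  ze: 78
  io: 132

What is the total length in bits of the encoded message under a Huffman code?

Greedily combine the two least-frequent nodes:
combine et(56), ka(71) → 127
combine ze(78), 127 → 205
combine io(132), al(181) → 313
combine 205, 313 → 518
Each symbol's bit-cost is frequency × depth; summing gives 1163 bits (equivalently 127 + 205 + 313 + 518).

1163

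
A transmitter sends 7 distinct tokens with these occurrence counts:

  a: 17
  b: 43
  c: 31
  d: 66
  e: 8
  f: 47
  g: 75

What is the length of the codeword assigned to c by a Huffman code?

Build the tree from the bottom:
e(8) + a(17) → 25
25 + c(31) → 56
b(43) + f(47) → 90
56 + d(66) → 122
g(75) + 90 → 165
122 + 165 → 287
The subtree containing c is merged 3 times, so code length = 3.

3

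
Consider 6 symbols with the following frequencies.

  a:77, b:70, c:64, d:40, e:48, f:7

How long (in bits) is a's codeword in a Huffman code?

Huffman merges, smallest pair first:
combine f(7), d(40) → 47
combine 47, e(48) → 95
combine c(64), b(70) → 134
combine a(77), 95 → 172
combine 134, 172 → 306
The subtree containing a is merged 2 times, so code length = 2.

2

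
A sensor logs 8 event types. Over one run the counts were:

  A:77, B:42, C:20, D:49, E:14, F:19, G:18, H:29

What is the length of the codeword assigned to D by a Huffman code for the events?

2

Huffman merges, smallest pair first:
combine E(14), G(18) → 32
combine F(19), C(20) → 39
combine H(29), 32 → 61
combine 39, B(42) → 81
combine D(49), 61 → 110
combine A(77), 81 → 158
combine 110, 158 → 268
D's leaf is at depth 2, giving a 2-bit codeword.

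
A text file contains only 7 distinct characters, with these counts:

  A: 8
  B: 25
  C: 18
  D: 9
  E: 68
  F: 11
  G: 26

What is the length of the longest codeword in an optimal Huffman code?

5

Merge the two lowest-weight nodes at each step:
A(8) + D(9) → 17
F(11) + 17 → 28
C(18) + B(25) → 43
G(26) + 28 → 54
43 + 54 → 97
E(68) + 97 → 165
The first pair merged (A, D) ends up deepest, at depth 5.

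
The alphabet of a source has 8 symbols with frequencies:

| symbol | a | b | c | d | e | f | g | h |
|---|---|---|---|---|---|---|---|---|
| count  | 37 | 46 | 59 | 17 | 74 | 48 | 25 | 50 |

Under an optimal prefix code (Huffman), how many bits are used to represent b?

3

Huffman merges, smallest pair first:
merge d(17) and g(25): 42
merge a(37) and 42: 79
merge b(46) and f(48): 94
merge h(50) and c(59): 109
merge e(74) and 79: 153
merge 94 and 109: 203
merge 153 and 203: 356
The subtree containing b is merged 3 times, so code length = 3.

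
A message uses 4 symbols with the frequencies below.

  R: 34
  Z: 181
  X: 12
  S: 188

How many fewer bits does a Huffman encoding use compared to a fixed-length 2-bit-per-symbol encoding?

142

Fixed-length: 2 bits × 415 symbols = 830 bits.
Huffman merges:
merge X(12) and R(34): 46
merge 46 and Z(181): 227
merge S(188) and 227: 415
Huffman total = 46 + 227 + 415 = 688 bits.
Saving = 830 − 688 = 142 bits.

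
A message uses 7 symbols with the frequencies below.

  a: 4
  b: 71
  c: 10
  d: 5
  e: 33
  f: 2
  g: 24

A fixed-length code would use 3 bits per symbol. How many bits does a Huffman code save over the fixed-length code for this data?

137

Fixed-length: 3 bits × 149 symbols = 447 bits.
Huffman merges:
combine f(2), a(4) → 6
combine d(5), 6 → 11
combine c(10), 11 → 21
combine 21, g(24) → 45
combine e(33), 45 → 78
combine b(71), 78 → 149
Huffman total = 6 + 11 + 21 + 45 + 78 + 149 = 310 bits.
Saving = 447 − 310 = 137 bits.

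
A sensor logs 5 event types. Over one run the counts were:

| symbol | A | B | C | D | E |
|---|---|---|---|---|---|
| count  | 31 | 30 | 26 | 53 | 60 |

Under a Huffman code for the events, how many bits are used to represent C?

Build the tree from the bottom:
C(26) + B(30) → 56
A(31) + D(53) → 84
56 + E(60) → 116
84 + 116 → 200
The subtree containing C is merged 3 times, so code length = 3.

3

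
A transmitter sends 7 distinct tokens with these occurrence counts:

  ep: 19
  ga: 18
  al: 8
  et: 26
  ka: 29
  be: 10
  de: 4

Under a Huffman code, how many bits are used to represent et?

2

Repeatedly merge the two smallest:
de(4) + al(8) → 12
be(10) + 12 → 22
ga(18) + ep(19) → 37
22 + et(26) → 48
ka(29) + 37 → 66
48 + 66 → 114
et sits 2 levels below the root, so its codeword is 2 bits.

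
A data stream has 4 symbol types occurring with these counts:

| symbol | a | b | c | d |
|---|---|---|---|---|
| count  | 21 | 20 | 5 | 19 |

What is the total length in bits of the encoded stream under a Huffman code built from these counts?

130

Build the Huffman tree bottom-up:
merge c(5) and d(19): 24
merge b(20) and a(21): 41
merge 24 and 41: 65
Total encoded bits = sum of merged weights = 24 + 41 + 65 = 130.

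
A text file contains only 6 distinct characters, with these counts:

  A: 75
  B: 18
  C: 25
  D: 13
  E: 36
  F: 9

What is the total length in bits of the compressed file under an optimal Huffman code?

Merge the two smallest weights repeatedly:
F(9) + D(13) → 22
B(18) + 22 → 40
C(25) + E(36) → 61
40 + 61 → 101
A(75) + 101 → 176
Total encoded bits = sum of merged weights = 22 + 40 + 61 + 101 + 176 = 400.

400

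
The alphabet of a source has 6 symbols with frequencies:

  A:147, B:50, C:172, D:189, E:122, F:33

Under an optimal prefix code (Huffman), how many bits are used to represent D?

Huffman merges, smallest pair first:
F(33) + B(50) → 83
83 + E(122) → 205
A(147) + C(172) → 319
D(189) + 205 → 394
319 + 394 → 713
D sits 2 levels below the root, so its codeword is 2 bits.

2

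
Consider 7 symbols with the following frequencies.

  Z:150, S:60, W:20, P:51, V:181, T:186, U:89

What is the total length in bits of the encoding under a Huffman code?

Greedily combine the two least-frequent nodes:
merge W(20) and P(51): 71
merge S(60) and 71: 131
merge U(89) and 131: 220
merge Z(150) and V(181): 331
merge T(186) and 220: 406
merge 331 and 406: 737
The encoded length is the sum of every internal node's weight: 71 + 131 + 220 + 331 + 406 + 737 = 1896 bits.

1896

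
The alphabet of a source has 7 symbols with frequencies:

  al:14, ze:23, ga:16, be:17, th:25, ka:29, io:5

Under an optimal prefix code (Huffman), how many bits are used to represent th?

2

Repeatedly merge the two smallest:
io(5) + al(14) → 19
ga(16) + be(17) → 33
19 + ze(23) → 42
th(25) + ka(29) → 54
33 + 42 → 75
54 + 75 → 129
th's leaf is at depth 2, giving a 2-bit codeword.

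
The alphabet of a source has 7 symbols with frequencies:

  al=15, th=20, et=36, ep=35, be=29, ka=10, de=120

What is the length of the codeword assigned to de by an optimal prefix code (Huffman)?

1

Huffman merges, smallest pair first:
ka(10) + al(15) → 25
th(20) + 25 → 45
be(29) + ep(35) → 64
et(36) + 45 → 81
64 + 81 → 145
de(120) + 145 → 265
de sits one level below the root: a 1-bit codeword.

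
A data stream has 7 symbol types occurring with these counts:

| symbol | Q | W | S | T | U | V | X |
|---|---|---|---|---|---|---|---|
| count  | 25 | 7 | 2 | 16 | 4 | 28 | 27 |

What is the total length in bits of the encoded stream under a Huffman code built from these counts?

266

Merge the two smallest weights repeatedly:
merge S(2) and U(4): 6
merge 6 and W(7): 13
merge 13 and T(16): 29
merge Q(25) and X(27): 52
merge V(28) and 29: 57
merge 52 and 57: 109
Total encoded bits = sum of merged weights = 6 + 13 + 29 + 52 + 57 + 109 = 266.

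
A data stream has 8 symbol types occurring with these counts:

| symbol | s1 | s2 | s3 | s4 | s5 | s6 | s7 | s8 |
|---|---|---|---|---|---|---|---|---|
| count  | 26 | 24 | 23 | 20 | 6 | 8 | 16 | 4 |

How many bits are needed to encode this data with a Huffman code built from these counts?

Merge the two smallest weights repeatedly:
merge s8(4) and s5(6): 10
merge s6(8) and 10: 18
merge s7(16) and 18: 34
merge s4(20) and s3(23): 43
merge s2(24) and s1(26): 50
merge 34 and 43: 77
merge 50 and 77: 127
Each symbol's bit-cost is frequency × depth; summing gives 359 bits (equivalently 10 + 18 + 34 + 43 + 50 + 77 + 127).

359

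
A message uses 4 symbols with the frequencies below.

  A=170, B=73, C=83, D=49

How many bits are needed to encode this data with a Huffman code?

702

Build the Huffman tree bottom-up:
D(49) + B(73) → 122
C(83) + 122 → 205
A(170) + 205 → 375
The encoded length is the sum of every internal node's weight: 122 + 205 + 375 = 702 bits.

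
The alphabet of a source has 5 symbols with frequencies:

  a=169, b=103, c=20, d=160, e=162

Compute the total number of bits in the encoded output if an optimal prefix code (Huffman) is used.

1351

Greedily combine the two least-frequent nodes:
merge c(20) and b(103): 123
merge 123 and d(160): 283
merge e(162) and a(169): 331
merge 283 and 331: 614
Total encoded bits = sum of merged weights = 123 + 283 + 331 + 614 = 1351.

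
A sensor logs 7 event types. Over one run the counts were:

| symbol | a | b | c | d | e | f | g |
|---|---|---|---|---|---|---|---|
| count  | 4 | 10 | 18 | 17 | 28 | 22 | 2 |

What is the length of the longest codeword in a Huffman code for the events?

5

Merge the two lowest-weight nodes at each step:
merge g(2) and a(4): 6
merge 6 and b(10): 16
merge 16 and d(17): 33
merge c(18) and f(22): 40
merge e(28) and 33: 61
merge 40 and 61: 101
The rarest symbols sit at the bottom; the longest codeword is 5 bits.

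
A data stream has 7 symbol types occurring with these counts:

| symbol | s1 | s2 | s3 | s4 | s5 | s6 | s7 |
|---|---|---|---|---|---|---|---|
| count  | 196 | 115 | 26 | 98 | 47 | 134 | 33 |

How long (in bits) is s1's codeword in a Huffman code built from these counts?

Build the tree from the bottom:
s3(26) + s7(33) → 59
s5(47) + 59 → 106
s4(98) + 106 → 204
s2(115) + s6(134) → 249
s1(196) + 204 → 400
249 + 400 → 649
The subtree containing s1 is merged 2 times, so code length = 2.

2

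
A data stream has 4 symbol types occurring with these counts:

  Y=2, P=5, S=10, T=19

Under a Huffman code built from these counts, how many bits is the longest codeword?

Merge the two lowest-weight nodes at each step:
Y(2) + P(5) → 7
7 + S(10) → 17
17 + T(19) → 36
The rarest symbols sit at the bottom; the longest codeword is 3 bits.

3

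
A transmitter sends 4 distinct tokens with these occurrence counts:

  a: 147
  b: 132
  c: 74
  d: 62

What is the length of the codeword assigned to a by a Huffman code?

Huffman merges, smallest pair first:
d(62) + c(74) → 136
b(132) + 136 → 268
a(147) + 268 → 415
a is a child of the root — depth 1, so its codeword is a single bit.

1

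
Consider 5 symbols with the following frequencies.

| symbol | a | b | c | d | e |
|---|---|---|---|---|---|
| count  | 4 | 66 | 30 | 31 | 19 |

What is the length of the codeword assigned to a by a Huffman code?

4

Repeatedly merge the two smallest:
a(4) + e(19) → 23
23 + c(30) → 53
d(31) + 53 → 84
b(66) + 84 → 150
a sits 4 levels below the root, so its codeword is 4 bits.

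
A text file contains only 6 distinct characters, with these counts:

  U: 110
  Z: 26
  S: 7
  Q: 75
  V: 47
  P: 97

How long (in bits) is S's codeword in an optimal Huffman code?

Build the tree from the bottom:
combine S(7), Z(26) → 33
combine 33, V(47) → 80
combine Q(75), 80 → 155
combine P(97), U(110) → 207
combine 155, 207 → 362
S sits 4 levels below the root, so its codeword is 4 bits.

4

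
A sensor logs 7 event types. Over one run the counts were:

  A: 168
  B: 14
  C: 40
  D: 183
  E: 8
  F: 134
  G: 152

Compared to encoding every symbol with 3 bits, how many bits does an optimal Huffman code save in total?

Fixed-length: 3 bits × 699 symbols = 2097 bits.
Huffman merges:
merge E(8) and B(14): 22
merge 22 and C(40): 62
merge 62 and F(134): 196
merge G(152) and A(168): 320
merge D(183) and 196: 379
merge 320 and 379: 699
Huffman total = 22 + 62 + 196 + 320 + 379 + 699 = 1678 bits.
Saving = 2097 − 1678 = 419 bits.

419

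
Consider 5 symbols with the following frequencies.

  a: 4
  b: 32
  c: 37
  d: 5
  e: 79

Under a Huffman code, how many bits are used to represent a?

4

Build the tree from the bottom:
combine a(4), d(5) → 9
combine 9, b(32) → 41
combine c(37), 41 → 78
combine 78, e(79) → 157
a's leaf is at depth 4, giving a 4-bit codeword.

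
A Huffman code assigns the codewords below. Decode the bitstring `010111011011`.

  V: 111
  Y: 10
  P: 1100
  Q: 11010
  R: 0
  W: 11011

Read left to right; each codeword is recognised as soon as it completes (prefix code):
  0→R | 10→Y | 111→V | 0→R | 11011→W
Decoded message: RYVRW

RYVRW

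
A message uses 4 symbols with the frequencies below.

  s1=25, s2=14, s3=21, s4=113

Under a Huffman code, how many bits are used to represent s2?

3

Build the tree from the bottom:
merge s2(14) and s3(21): 35
merge s1(25) and 35: 60
merge 60 and s4(113): 173
s2 sits 3 levels below the root, so its codeword is 3 bits.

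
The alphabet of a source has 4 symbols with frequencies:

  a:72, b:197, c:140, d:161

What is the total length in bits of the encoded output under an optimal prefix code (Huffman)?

1140

Greedily combine the two least-frequent nodes:
combine a(72), c(140) → 212
combine d(161), b(197) → 358
combine 212, 358 → 570
The encoded length is the sum of every internal node's weight: 212 + 358 + 570 = 1140 bits.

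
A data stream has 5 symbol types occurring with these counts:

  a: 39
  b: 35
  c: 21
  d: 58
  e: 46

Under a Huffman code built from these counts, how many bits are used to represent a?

2

Huffman merges, smallest pair first:
combine c(21), b(35) → 56
combine a(39), e(46) → 85
combine 56, d(58) → 114
combine 85, 114 → 199
The subtree containing a is merged 2 times, so code length = 2.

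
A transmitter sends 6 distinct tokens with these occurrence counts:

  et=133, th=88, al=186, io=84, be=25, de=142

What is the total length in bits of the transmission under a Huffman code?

1622

Greedily combine the two least-frequent nodes:
combine be(25), io(84) → 109
combine th(88), 109 → 197
combine et(133), de(142) → 275
combine al(186), 197 → 383
combine 275, 383 → 658
The encoded length is the sum of every internal node's weight: 109 + 197 + 275 + 383 + 658 = 1622 bits.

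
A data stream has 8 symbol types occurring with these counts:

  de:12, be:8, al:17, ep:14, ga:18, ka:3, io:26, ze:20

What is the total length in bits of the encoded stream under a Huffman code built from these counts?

Merge the two smallest weights repeatedly:
ka(3) + be(8) → 11
11 + de(12) → 23
ep(14) + al(17) → 31
ga(18) + ze(20) → 38
23 + io(26) → 49
31 + 38 → 69
49 + 69 → 118
Each symbol's bit-cost is frequency × depth; summing gives 339 bits (equivalently 11 + 23 + 31 + 38 + 49 + 69 + 118).

339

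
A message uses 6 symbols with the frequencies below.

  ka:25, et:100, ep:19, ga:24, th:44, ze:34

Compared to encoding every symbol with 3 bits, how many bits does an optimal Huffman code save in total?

Fixed-length: 3 bits × 246 symbols = 738 bits.
Huffman merges:
ep(19) + ga(24) → 43
ka(25) + ze(34) → 59
43 + th(44) → 87
59 + 87 → 146
et(100) + 146 → 246
Huffman total = 43 + 59 + 87 + 146 + 246 = 581 bits.
Saving = 738 − 581 = 157 bits.

157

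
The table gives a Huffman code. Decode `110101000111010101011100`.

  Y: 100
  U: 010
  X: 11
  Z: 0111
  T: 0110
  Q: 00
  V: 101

Read left to right; each codeword is recognised as soon as it completes (prefix code):
  11→X | 010→U | 100→Y | 0111→Z | 010→U | 101→V | 0111→Z | 00→Q
Decoded message: XUYZUVZQ

XUYZUVZQ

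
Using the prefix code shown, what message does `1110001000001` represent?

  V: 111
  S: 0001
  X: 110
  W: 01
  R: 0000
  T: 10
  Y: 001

VSRW

Read left to right; each codeword is recognised as soon as it completes (prefix code):
  111→V | 0001→S | 0000→R | 01→W
Decoded message: VSRW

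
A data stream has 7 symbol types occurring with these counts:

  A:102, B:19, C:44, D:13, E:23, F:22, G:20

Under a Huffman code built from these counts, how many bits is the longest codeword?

4

Merge the two lowest-weight nodes at each step:
combine D(13), B(19) → 32
combine G(20), F(22) → 42
combine E(23), 32 → 55
combine 42, C(44) → 86
combine 55, 86 → 141
combine A(102), 141 → 243
Maximum depth reached is 4.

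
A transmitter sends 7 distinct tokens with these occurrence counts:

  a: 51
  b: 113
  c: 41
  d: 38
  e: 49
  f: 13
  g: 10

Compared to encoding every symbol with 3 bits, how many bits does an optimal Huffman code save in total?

142

Fixed-length: 3 bits × 315 symbols = 945 bits.
Huffman merges:
g(10) + f(13) → 23
23 + d(38) → 61
c(41) + e(49) → 90
a(51) + 61 → 112
90 + 112 → 202
b(113) + 202 → 315
Huffman total = 23 + 61 + 90 + 112 + 202 + 315 = 803 bits.
Saving = 945 − 803 = 142 bits.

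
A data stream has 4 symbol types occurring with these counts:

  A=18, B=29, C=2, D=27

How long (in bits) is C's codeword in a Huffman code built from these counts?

3

Build the tree from the bottom:
C(2) + A(18) → 20
20 + D(27) → 47
B(29) + 47 → 76
The subtree containing C is merged 3 times, so code length = 3.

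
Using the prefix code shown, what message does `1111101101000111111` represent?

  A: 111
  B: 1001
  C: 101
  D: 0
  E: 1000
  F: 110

Read left to right; each codeword is recognised as soon as it completes (prefix code):
  111→A | 110→F | 110→F | 1000→E | 111→A | 111→A
Decoded message: AFFEAA

AFFEAA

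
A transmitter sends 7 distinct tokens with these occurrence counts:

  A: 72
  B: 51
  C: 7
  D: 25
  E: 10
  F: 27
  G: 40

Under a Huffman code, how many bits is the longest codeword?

Merge the two lowest-weight nodes at each step:
C(7) + E(10) → 17
17 + D(25) → 42
F(27) + G(40) → 67
42 + B(51) → 93
67 + A(72) → 139
93 + 139 → 232
Maximum depth reached is 4.

4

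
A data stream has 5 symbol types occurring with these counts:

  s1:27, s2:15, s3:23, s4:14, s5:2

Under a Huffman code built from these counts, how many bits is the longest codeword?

3

Merge the two lowest-weight nodes at each step:
combine s5(2), s4(14) → 16
combine s2(15), 16 → 31
combine s3(23), s1(27) → 50
combine 31, 50 → 81
The first pair merged (s5, s4) ends up deepest, at depth 3.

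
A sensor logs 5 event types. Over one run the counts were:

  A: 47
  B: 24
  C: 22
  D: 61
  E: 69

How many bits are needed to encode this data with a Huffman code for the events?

492

Merge the two smallest weights repeatedly:
C(22) + B(24) → 46
46 + A(47) → 93
D(61) + E(69) → 130
93 + 130 → 223
The encoded length is the sum of every internal node's weight: 46 + 93 + 130 + 223 = 492 bits.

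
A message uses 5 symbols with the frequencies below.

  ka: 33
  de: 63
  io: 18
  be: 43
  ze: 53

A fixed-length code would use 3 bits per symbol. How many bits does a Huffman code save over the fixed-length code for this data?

159

Fixed-length: 3 bits × 210 symbols = 630 bits.
Huffman merges:
io(18) + ka(33) → 51
be(43) + 51 → 94
ze(53) + de(63) → 116
94 + 116 → 210
Huffman total = 51 + 94 + 116 + 210 = 471 bits.
Saving = 630 − 471 = 159 bits.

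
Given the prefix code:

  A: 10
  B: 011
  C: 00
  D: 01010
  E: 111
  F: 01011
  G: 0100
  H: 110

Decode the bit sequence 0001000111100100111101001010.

CGBHGEAAD

Read left to right; each codeword is recognised as soon as it completes (prefix code):
  00→C | 0100→G | 011→B | 110→H | 0100→G | 111→E | 10→A | 10→A | 01010→D
Decoded message: CGBHGEAAD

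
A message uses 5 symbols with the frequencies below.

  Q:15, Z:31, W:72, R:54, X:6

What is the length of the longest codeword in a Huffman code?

Merge the two lowest-weight nodes at each step:
combine X(6), Q(15) → 21
combine 21, Z(31) → 52
combine 52, R(54) → 106
combine W(72), 106 → 178
The first pair merged (X, Q) ends up deepest, at depth 4.

4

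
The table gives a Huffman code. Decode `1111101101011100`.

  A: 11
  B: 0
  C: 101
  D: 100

Read left to right; each codeword is recognised as soon as it completes (prefix code):
  11→A | 11→A | 101→C | 101→C | 0→B | 11→A | 100→D
Decoded message: AACCBAD

AACCBAD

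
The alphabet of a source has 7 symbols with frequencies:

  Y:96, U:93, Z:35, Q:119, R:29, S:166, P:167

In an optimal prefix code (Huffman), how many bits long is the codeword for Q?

Repeatedly merge the two smallest:
R(29) + Z(35) → 64
64 + U(93) → 157
Y(96) + Q(119) → 215
157 + S(166) → 323
P(167) + 215 → 382
323 + 382 → 705
The subtree containing Q is merged 3 times, so code length = 3.

3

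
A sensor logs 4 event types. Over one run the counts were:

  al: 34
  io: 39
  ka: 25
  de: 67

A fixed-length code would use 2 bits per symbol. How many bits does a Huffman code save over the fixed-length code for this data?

Fixed-length: 2 bits × 165 symbols = 330 bits.
Huffman merges:
combine ka(25), al(34) → 59
combine io(39), 59 → 98
combine de(67), 98 → 165
Huffman total = 59 + 98 + 165 = 322 bits.
Saving = 330 − 322 = 8 bits.

8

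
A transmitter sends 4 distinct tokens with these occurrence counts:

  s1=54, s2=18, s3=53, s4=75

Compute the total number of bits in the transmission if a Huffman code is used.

396

Merge the two smallest weights repeatedly:
combine s2(18), s3(53) → 71
combine s1(54), 71 → 125
combine s4(75), 125 → 200
Each symbol's bit-cost is frequency × depth; summing gives 396 bits (equivalently 71 + 125 + 200).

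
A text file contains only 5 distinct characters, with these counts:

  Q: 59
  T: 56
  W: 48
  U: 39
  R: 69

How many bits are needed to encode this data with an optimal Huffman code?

629

Build the Huffman tree bottom-up:
merge U(39) and W(48): 87
merge T(56) and Q(59): 115
merge R(69) and 87: 156
merge 115 and 156: 271
Total encoded bits = sum of merged weights = 87 + 115 + 156 + 271 = 629.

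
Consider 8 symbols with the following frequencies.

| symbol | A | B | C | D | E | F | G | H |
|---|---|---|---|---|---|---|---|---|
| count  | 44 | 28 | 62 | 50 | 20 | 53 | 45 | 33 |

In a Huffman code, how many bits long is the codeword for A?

Repeatedly merge the two smallest:
combine E(20), B(28) → 48
combine H(33), A(44) → 77
combine G(45), 48 → 93
combine D(50), F(53) → 103
combine C(62), 77 → 139
combine 93, 103 → 196
combine 139, 196 → 335
The subtree containing A is merged 3 times, so code length = 3.

3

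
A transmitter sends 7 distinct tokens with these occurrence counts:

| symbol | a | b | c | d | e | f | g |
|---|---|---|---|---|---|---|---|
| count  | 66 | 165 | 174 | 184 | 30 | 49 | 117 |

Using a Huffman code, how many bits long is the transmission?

Build the Huffman tree bottom-up:
merge e(30) and f(49): 79
merge a(66) and 79: 145
merge g(117) and 145: 262
merge b(165) and c(174): 339
merge d(184) and 262: 446
merge 339 and 446: 785
The encoded length is the sum of every internal node's weight: 79 + 145 + 262 + 339 + 446 + 785 = 2056 bits.

2056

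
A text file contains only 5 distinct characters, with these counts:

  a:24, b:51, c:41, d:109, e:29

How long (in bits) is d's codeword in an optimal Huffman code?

Repeatedly merge the two smallest:
a(24) + e(29) → 53
c(41) + b(51) → 92
53 + 92 → 145
d(109) + 145 → 254
d is merged only at the final step, so code length = 1.

1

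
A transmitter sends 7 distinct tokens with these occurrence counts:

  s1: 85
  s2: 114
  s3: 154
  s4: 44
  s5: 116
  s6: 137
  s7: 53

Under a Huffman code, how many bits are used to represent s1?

Huffman merges, smallest pair first:
merge s4(44) and s7(53): 97
merge s1(85) and 97: 182
merge s2(114) and s5(116): 230
merge s6(137) and s3(154): 291
merge 182 and 230: 412
merge 291 and 412: 703
The subtree containing s1 is merged 3 times, so code length = 3.

3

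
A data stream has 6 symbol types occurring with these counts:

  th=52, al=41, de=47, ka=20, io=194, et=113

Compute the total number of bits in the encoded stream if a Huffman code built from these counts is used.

Merge the two smallest weights repeatedly:
merge ka(20) and al(41): 61
merge de(47) and th(52): 99
merge 61 and 99: 160
merge et(113) and 160: 273
merge io(194) and 273: 467
Each symbol's bit-cost is frequency × depth; summing gives 1060 bits (equivalently 61 + 99 + 160 + 273 + 467).

1060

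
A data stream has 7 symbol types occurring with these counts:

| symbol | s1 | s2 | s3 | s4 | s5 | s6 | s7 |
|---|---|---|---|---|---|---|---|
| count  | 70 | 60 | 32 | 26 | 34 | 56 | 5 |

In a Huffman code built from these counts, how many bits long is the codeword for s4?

Huffman merges, smallest pair first:
s7(5) + s4(26) → 31
31 + s3(32) → 63
s5(34) + s6(56) → 90
s2(60) + 63 → 123
s1(70) + 90 → 160
123 + 160 → 283
s4 sits 4 levels below the root, so its codeword is 4 bits.

4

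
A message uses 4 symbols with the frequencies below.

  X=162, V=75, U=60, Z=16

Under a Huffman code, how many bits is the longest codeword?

Merge the two lowest-weight nodes at each step:
Z(16) + U(60) → 76
V(75) + 76 → 151
151 + X(162) → 313
Maximum depth reached is 3.

3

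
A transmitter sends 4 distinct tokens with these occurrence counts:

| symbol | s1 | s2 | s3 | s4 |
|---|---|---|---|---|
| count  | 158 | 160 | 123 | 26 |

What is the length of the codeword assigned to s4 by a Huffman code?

3

Build the tree from the bottom:
merge s4(26) and s3(123): 149
merge 149 and s1(158): 307
merge s2(160) and 307: 467
The subtree containing s4 is merged 3 times, so code length = 3.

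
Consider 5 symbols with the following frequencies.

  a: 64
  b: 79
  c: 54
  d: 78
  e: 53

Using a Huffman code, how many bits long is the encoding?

Merge the two smallest weights repeatedly:
e(53) + c(54) → 107
a(64) + d(78) → 142
b(79) + 107 → 186
142 + 186 → 328
Total encoded bits = sum of merged weights = 107 + 142 + 186 + 328 = 763.

763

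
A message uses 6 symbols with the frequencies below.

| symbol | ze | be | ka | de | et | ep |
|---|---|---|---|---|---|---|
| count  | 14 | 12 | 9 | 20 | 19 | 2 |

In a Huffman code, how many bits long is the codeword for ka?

4

Huffman merges, smallest pair first:
ep(2) + ka(9) → 11
11 + be(12) → 23
ze(14) + et(19) → 33
de(20) + 23 → 43
33 + 43 → 76
ka's leaf is at depth 4, giving a 4-bit codeword.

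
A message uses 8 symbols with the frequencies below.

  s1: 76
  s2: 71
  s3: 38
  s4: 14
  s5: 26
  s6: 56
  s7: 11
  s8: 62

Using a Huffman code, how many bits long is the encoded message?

991

Greedily combine the two least-frequent nodes:
merge s7(11) and s4(14): 25
merge 25 and s5(26): 51
merge s3(38) and 51: 89
merge s6(56) and s8(62): 118
merge s2(71) and s1(76): 147
merge 89 and 118: 207
merge 147 and 207: 354
Each symbol's bit-cost is frequency × depth; summing gives 991 bits (equivalently 25 + 51 + 89 + 118 + 147 + 207 + 354).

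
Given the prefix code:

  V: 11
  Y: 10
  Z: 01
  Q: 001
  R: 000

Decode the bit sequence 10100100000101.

YYZRQZ

Read left to right; each codeword is recognised as soon as it completes (prefix code):
  10→Y | 10→Y | 01→Z | 000→R | 001→Q | 01→Z
Decoded message: YYZRQZ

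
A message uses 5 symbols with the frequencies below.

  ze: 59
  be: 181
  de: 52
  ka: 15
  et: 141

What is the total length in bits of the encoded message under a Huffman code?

908

Merge the two smallest weights repeatedly:
ka(15) + de(52) → 67
ze(59) + 67 → 126
126 + et(141) → 267
be(181) + 267 → 448
Each symbol's bit-cost is frequency × depth; summing gives 908 bits (equivalently 67 + 126 + 267 + 448).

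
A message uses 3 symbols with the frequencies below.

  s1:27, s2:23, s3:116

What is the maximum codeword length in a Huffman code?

2

Merge the two lowest-weight nodes at each step:
s2(23) + s1(27) → 50
50 + s3(116) → 166
The rarest symbols sit at the bottom; the longest codeword is 2 bits.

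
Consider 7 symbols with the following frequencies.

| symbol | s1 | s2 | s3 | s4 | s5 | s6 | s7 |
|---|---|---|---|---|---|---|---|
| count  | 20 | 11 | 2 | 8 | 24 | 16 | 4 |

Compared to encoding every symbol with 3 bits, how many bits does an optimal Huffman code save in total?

Fixed-length: 3 bits × 85 symbols = 255 bits.
Huffman merges:
s3(2) + s7(4) → 6
6 + s4(8) → 14
s2(11) + 14 → 25
s6(16) + s1(20) → 36
s5(24) + 25 → 49
36 + 49 → 85
Huffman total = 6 + 14 + 25 + 36 + 49 + 85 = 215 bits.
Saving = 255 − 215 = 40 bits.

40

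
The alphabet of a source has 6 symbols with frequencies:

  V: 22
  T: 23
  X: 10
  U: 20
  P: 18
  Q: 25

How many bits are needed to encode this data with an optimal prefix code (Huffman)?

Merge the two smallest weights repeatedly:
X(10) + P(18) → 28
U(20) + V(22) → 42
T(23) + Q(25) → 48
28 + 42 → 70
48 + 70 → 118
The encoded length is the sum of every internal node's weight: 28 + 42 + 48 + 70 + 118 = 306 bits.

306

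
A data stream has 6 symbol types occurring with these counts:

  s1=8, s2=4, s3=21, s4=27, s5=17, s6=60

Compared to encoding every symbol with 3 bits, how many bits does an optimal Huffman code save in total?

Fixed-length: 3 bits × 137 symbols = 411 bits.
Huffman merges:
merge s2(4) and s1(8): 12
merge 12 and s5(17): 29
merge s3(21) and s4(27): 48
merge 29 and 48: 77
merge s6(60) and 77: 137
Huffman total = 12 + 29 + 48 + 77 + 137 = 303 bits.
Saving = 411 − 303 = 108 bits.

108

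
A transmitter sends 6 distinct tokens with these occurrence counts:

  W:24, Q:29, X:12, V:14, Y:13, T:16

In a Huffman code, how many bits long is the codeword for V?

3

Build the tree from the bottom:
merge X(12) and Y(13): 25
merge V(14) and T(16): 30
merge W(24) and 25: 49
merge Q(29) and 30: 59
merge 49 and 59: 108
The subtree containing V is merged 3 times, so code length = 3.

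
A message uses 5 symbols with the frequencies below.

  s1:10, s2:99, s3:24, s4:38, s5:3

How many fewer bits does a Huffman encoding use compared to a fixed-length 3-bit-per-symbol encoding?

Fixed-length: 3 bits × 174 symbols = 522 bits.
Huffman merges:
merge s5(3) and s1(10): 13
merge 13 and s3(24): 37
merge 37 and s4(38): 75
merge 75 and s2(99): 174
Huffman total = 13 + 37 + 75 + 174 = 299 bits.
Saving = 522 − 299 = 223 bits.

223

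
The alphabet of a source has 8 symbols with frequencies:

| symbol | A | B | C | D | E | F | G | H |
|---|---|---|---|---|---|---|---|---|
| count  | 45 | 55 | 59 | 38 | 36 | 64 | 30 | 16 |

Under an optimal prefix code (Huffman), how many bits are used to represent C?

3

Repeatedly merge the two smallest:
merge H(16) and G(30): 46
merge E(36) and D(38): 74
merge A(45) and 46: 91
merge B(55) and C(59): 114
merge F(64) and 74: 138
merge 91 and 114: 205
merge 138 and 205: 343
C's leaf is at depth 3, giving a 3-bit codeword.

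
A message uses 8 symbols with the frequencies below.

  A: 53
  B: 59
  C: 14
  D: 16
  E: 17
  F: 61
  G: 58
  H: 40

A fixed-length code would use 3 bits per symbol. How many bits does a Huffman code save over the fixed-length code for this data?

43

Fixed-length: 3 bits × 318 symbols = 954 bits.
Huffman merges:
merge C(14) and D(16): 30
merge E(17) and 30: 47
merge H(40) and 47: 87
merge A(53) and G(58): 111
merge B(59) and F(61): 120
merge 87 and 111: 198
merge 120 and 198: 318
Huffman total = 30 + 47 + 87 + 111 + 120 + 198 + 318 = 911 bits.
Saving = 954 − 911 = 43 bits.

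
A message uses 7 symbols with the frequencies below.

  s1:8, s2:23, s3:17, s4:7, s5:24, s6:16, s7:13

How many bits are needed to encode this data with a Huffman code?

292

Merge the two smallest weights repeatedly:
merge s4(7) and s1(8): 15
merge s7(13) and 15: 28
merge s6(16) and s3(17): 33
merge s2(23) and s5(24): 47
merge 28 and 33: 61
merge 47 and 61: 108
Each symbol's bit-cost is frequency × depth; summing gives 292 bits (equivalently 15 + 28 + 33 + 47 + 61 + 108).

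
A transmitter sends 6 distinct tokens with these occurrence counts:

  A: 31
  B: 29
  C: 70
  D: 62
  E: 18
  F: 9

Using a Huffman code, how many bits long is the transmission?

521

Greedily combine the two least-frequent nodes:
merge F(9) and E(18): 27
merge 27 and B(29): 56
merge A(31) and 56: 87
merge D(62) and C(70): 132
merge 87 and 132: 219
Each symbol's bit-cost is frequency × depth; summing gives 521 bits (equivalently 27 + 56 + 87 + 132 + 219).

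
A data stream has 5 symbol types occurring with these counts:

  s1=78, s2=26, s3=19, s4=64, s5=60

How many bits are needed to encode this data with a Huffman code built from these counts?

Greedily combine the two least-frequent nodes:
combine s3(19), s2(26) → 45
combine 45, s5(60) → 105
combine s4(64), s1(78) → 142
combine 105, 142 → 247
The encoded length is the sum of every internal node's weight: 45 + 105 + 142 + 247 = 539 bits.

539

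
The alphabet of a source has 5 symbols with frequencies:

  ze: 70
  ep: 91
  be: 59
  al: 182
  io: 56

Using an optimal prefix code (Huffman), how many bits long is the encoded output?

1010

Merge the two smallest weights repeatedly:
io(56) + be(59) → 115
ze(70) + ep(91) → 161
115 + 161 → 276
al(182) + 276 → 458
Each symbol's bit-cost is frequency × depth; summing gives 1010 bits (equivalently 115 + 161 + 276 + 458).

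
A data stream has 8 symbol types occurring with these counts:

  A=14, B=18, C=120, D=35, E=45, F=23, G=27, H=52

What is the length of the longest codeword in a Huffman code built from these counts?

Merge the two lowest-weight nodes at each step:
A(14) + B(18) → 32
F(23) + G(27) → 50
32 + D(35) → 67
E(45) + 50 → 95
H(52) + 67 → 119
95 + 119 → 214
C(120) + 214 → 334
The rarest symbols sit at the bottom; the longest codeword is 5 bits.

5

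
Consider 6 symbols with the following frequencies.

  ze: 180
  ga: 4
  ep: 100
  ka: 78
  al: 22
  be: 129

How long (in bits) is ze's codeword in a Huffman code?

Repeatedly merge the two smallest:
ga(4) + al(22) → 26
26 + ka(78) → 104
ep(100) + 104 → 204
be(129) + ze(180) → 309
204 + 309 → 513
The subtree containing ze is merged 2 times, so code length = 2.

2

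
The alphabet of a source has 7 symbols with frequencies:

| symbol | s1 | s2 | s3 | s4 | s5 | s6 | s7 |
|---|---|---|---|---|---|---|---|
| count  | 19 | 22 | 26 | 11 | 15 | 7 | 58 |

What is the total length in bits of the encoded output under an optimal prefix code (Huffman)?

Greedily combine the two least-frequent nodes:
s6(7) + s4(11) → 18
s5(15) + 18 → 33
s1(19) + s2(22) → 41
s3(26) + 33 → 59
41 + s7(58) → 99
59 + 99 → 158
Total encoded bits = sum of merged weights = 18 + 33 + 41 + 59 + 99 + 158 = 408.

408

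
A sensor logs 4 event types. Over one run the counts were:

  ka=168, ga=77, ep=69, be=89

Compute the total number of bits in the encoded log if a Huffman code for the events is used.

784

Greedily combine the two least-frequent nodes:
combine ep(69), ga(77) → 146
combine be(89), 146 → 235
combine ka(168), 235 → 403
The encoded length is the sum of every internal node's weight: 146 + 235 + 403 = 784 bits.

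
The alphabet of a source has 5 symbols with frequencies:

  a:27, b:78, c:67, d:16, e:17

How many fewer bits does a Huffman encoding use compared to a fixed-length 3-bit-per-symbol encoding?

Fixed-length: 3 bits × 205 symbols = 615 bits.
Huffman merges:
combine d(16), e(17) → 33
combine a(27), 33 → 60
combine 60, c(67) → 127
combine b(78), 127 → 205
Huffman total = 33 + 60 + 127 + 205 = 425 bits.
Saving = 615 − 425 = 190 bits.

190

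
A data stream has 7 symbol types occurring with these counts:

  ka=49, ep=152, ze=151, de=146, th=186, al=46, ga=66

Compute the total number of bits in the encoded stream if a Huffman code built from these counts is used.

Merge the two smallest weights repeatedly:
combine al(46), ka(49) → 95
combine ga(66), 95 → 161
combine de(146), ze(151) → 297
combine ep(152), 161 → 313
combine th(186), 297 → 483
combine 313, 483 → 796
Each symbol's bit-cost is frequency × depth; summing gives 2145 bits (equivalently 95 + 161 + 297 + 313 + 483 + 796).

2145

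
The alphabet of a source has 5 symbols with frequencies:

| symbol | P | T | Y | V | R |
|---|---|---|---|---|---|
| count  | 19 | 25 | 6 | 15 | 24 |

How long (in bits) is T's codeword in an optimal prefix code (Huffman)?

Huffman merges, smallest pair first:
Y(6) + V(15) → 21
P(19) + 21 → 40
R(24) + T(25) → 49
40 + 49 → 89
T's leaf is at depth 2, giving a 2-bit codeword.

2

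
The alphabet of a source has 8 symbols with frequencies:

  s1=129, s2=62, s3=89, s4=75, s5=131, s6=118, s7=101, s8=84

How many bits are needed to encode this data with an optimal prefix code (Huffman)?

Build the Huffman tree bottom-up:
combine s2(62), s4(75) → 137
combine s8(84), s3(89) → 173
combine s7(101), s6(118) → 219
combine s1(129), s5(131) → 260
combine 137, 173 → 310
combine 219, 260 → 479
combine 310, 479 → 789
Each symbol's bit-cost is frequency × depth; summing gives 2367 bits (equivalently 137 + 173 + 219 + 260 + 310 + 479 + 789).

2367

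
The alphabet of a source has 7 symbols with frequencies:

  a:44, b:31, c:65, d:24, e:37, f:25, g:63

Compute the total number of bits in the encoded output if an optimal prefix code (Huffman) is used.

788

Greedily combine the two least-frequent nodes:
merge d(24) and f(25): 49
merge b(31) and e(37): 68
merge a(44) and 49: 93
merge g(63) and c(65): 128
merge 68 and 93: 161
merge 128 and 161: 289
Total encoded bits = sum of merged weights = 49 + 68 + 93 + 128 + 161 + 289 = 788.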